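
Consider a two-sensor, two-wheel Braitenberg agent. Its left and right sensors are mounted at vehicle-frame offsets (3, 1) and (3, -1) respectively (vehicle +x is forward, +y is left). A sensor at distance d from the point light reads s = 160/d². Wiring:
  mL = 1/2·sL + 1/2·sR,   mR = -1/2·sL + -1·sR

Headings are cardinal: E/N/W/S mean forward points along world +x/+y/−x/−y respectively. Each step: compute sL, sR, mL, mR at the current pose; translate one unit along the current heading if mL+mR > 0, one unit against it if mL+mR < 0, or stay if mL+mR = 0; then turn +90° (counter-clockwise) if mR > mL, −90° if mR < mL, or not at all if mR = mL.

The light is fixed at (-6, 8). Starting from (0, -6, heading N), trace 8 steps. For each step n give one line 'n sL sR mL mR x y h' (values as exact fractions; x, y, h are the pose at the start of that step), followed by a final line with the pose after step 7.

n=0: pose=(0,-6,N); sL=80/73, sR=16/17; mL=1264/1241, mR=-1848/1241; mL+mR=-8/17 → advance -1; mR−mL=-3112/1241 → turn -1·90°
n=1: pose=(0,-7,E); sL=160/277, sR=160/337; mL=49120/93349, mR=-71280/93349; mL+mR=-80/337 → advance -1; mR−mL=-120400/93349 → turn -1·90°
n=2: pose=(-1,-7,S); sL=4/9, sR=8/17; mL=70/153, mR=-106/153; mL+mR=-4/17 → advance -1; mR−mL=-176/153 → turn -1·90°
n=3: pose=(-1,-6,W); sL=160/229, sR=160/173; mL=32160/39617, mR=-50480/39617; mL+mR=-80/173 → advance -1; mR−mL=-82640/39617 → turn -1·90°
n=4: pose=(0,-6,N); sL=80/73, sR=16/17; mL=1264/1241, mR=-1848/1241; mL+mR=-8/17 → advance -1; mR−mL=-3112/1241 → turn -1·90°
n=5: pose=(0,-7,E); sL=160/277, sR=160/337; mL=49120/93349, mR=-71280/93349; mL+mR=-80/337 → advance -1; mR−mL=-120400/93349 → turn -1·90°
n=6: pose=(-1,-7,S); sL=4/9, sR=8/17; mL=70/153, mR=-106/153; mL+mR=-4/17 → advance -1; mR−mL=-176/153 → turn -1·90°
n=7: pose=(-1,-6,W); sL=160/229, sR=160/173; mL=32160/39617, mR=-50480/39617; mL+mR=-80/173 → advance -1; mR−mL=-82640/39617 → turn -1·90°

0 80/73 16/17 1264/1241 -1848/1241 0 -6 N
1 160/277 160/337 49120/93349 -71280/93349 0 -7 E
2 4/9 8/17 70/153 -106/153 -1 -7 S
3 160/229 160/173 32160/39617 -50480/39617 -1 -6 W
4 80/73 16/17 1264/1241 -1848/1241 0 -6 N
5 160/277 160/337 49120/93349 -71280/93349 0 -7 E
6 4/9 8/17 70/153 -106/153 -1 -7 S
7 160/229 160/173 32160/39617 -50480/39617 -1 -6 W
final 0 -6 N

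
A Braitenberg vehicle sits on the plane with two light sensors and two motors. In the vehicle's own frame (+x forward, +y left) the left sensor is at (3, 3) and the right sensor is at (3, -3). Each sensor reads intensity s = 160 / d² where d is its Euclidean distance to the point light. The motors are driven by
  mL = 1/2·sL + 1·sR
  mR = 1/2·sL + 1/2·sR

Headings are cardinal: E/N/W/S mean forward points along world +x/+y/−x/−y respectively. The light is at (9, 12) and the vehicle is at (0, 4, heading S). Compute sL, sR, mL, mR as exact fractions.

left sensor world pos  = (3, 1); dL² = 157
right sensor world pos = (-3, 1); dR² = 265
sL = 160/157 = 160/157
sR = 160/265 = 32/53
mL = 1/2·sL + 1·sR = 9264/8321
mR = 1/2·sL + 1/2·sR = 6752/8321

160/157 32/53 9264/8321 6752/8321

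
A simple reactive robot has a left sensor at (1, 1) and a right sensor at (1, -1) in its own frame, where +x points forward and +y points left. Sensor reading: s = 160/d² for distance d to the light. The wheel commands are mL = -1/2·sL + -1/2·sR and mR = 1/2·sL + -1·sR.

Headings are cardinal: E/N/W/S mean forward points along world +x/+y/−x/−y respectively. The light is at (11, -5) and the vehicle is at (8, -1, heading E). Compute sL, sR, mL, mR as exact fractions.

160/29 160/13 -3360/377 -3600/377

left sensor world pos  = (9, 0); dL² = 29
right sensor world pos = (9, -2); dR² = 13
sL = 160/29 = 160/29
sR = 160/13 = 160/13
mL = -1/2·sL + -1/2·sR = -3360/377
mR = 1/2·sL + -1·sR = -3600/377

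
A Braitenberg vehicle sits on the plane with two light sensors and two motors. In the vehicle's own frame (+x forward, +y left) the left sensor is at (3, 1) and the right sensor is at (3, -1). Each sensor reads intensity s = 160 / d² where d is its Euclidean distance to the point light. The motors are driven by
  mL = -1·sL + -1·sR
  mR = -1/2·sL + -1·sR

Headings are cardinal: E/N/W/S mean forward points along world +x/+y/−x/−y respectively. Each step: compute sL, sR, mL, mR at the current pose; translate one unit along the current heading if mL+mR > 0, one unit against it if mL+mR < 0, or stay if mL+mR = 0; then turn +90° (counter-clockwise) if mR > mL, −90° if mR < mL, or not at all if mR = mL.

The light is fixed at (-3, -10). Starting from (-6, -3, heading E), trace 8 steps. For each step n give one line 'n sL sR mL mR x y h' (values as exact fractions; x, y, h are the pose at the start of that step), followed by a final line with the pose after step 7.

0 5/2 40/9 -125/18 -205/36 -6 -3 E
1 32/25 160/109 -7488/2725 -5744/2725 -7 -3 N
2 80/37 80/49 -6880/1813 -4920/1813 -7 -4 W
3 160/13 32/5 -1216/65 -816/65 -6 -4 S
4 5/2 40/9 -125/18 -205/36 -6 -3 E
5 32/25 160/109 -7488/2725 -5744/2725 -7 -3 N
6 80/37 80/49 -6880/1813 -4920/1813 -7 -4 W
7 160/13 32/5 -1216/65 -816/65 -6 -4 S
final -6 -3 E

n=0: pose=(-6,-3,E); sL=5/2, sR=40/9; mL=-125/18, mR=-205/36; mL+mR=-455/36 → advance -1; mR−mL=5/4 → turn +1·90°
n=1: pose=(-7,-3,N); sL=32/25, sR=160/109; mL=-7488/2725, mR=-5744/2725; mL+mR=-13232/2725 → advance -1; mR−mL=16/25 → turn +1·90°
n=2: pose=(-7,-4,W); sL=80/37, sR=80/49; mL=-6880/1813, mR=-4920/1813; mL+mR=-11800/1813 → advance -1; mR−mL=40/37 → turn +1·90°
n=3: pose=(-6,-4,S); sL=160/13, sR=32/5; mL=-1216/65, mR=-816/65; mL+mR=-2032/65 → advance -1; mR−mL=80/13 → turn +1·90°
n=4: pose=(-6,-3,E); sL=5/2, sR=40/9; mL=-125/18, mR=-205/36; mL+mR=-455/36 → advance -1; mR−mL=5/4 → turn +1·90°
n=5: pose=(-7,-3,N); sL=32/25, sR=160/109; mL=-7488/2725, mR=-5744/2725; mL+mR=-13232/2725 → advance -1; mR−mL=16/25 → turn +1·90°
n=6: pose=(-7,-4,W); sL=80/37, sR=80/49; mL=-6880/1813, mR=-4920/1813; mL+mR=-11800/1813 → advance -1; mR−mL=40/37 → turn +1·90°
n=7: pose=(-6,-4,S); sL=160/13, sR=32/5; mL=-1216/65, mR=-816/65; mL+mR=-2032/65 → advance -1; mR−mL=80/13 → turn +1·90°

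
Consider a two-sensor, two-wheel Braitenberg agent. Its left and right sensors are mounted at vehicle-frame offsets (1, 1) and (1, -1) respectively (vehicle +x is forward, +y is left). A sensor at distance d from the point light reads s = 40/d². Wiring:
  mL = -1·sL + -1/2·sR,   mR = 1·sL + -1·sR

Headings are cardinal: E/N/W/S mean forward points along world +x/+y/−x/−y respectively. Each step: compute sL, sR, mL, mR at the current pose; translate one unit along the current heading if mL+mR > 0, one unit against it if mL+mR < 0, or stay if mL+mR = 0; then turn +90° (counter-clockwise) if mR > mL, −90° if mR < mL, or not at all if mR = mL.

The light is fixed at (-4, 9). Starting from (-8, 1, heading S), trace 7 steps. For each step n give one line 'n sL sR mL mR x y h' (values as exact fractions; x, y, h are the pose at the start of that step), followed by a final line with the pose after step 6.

n=0: pose=(-8,1,S); sL=4/9, sR=20/53; mL=-302/477, mR=32/477; mL+mR=-30/53 → advance -1; mR−mL=334/477 → turn +1·90°
n=1: pose=(-8,2,E); sL=8/9, sR=40/73; mL=-764/657, mR=224/657; mL+mR=-60/73 → advance -1; mR−mL=988/657 → turn +1·90°
n=2: pose=(-9,2,N); sL=5/9, sR=10/13; mL=-110/117, mR=-25/117; mL+mR=-15/13 → advance -1; mR−mL=85/117 → turn +1·90°
n=3: pose=(-9,1,W); sL=40/117, sR=8/17; mL=-1148/1989, mR=-256/1989; mL+mR=-12/17 → advance -1; mR−mL=892/1989 → turn +1·90°
n=4: pose=(-8,1,S); sL=4/9, sR=20/53; mL=-302/477, mR=32/477; mL+mR=-30/53 → advance -1; mR−mL=334/477 → turn +1·90°
n=5: pose=(-8,2,E); sL=8/9, sR=40/73; mL=-764/657, mR=224/657; mL+mR=-60/73 → advance -1; mR−mL=988/657 → turn +1·90°
n=6: pose=(-9,2,N); sL=5/9, sR=10/13; mL=-110/117, mR=-25/117; mL+mR=-15/13 → advance -1; mR−mL=85/117 → turn +1·90°

0 4/9 20/53 -302/477 32/477 -8 1 S
1 8/9 40/73 -764/657 224/657 -8 2 E
2 5/9 10/13 -110/117 -25/117 -9 2 N
3 40/117 8/17 -1148/1989 -256/1989 -9 1 W
4 4/9 20/53 -302/477 32/477 -8 1 S
5 8/9 40/73 -764/657 224/657 -8 2 E
6 5/9 10/13 -110/117 -25/117 -9 2 N
final -9 1 W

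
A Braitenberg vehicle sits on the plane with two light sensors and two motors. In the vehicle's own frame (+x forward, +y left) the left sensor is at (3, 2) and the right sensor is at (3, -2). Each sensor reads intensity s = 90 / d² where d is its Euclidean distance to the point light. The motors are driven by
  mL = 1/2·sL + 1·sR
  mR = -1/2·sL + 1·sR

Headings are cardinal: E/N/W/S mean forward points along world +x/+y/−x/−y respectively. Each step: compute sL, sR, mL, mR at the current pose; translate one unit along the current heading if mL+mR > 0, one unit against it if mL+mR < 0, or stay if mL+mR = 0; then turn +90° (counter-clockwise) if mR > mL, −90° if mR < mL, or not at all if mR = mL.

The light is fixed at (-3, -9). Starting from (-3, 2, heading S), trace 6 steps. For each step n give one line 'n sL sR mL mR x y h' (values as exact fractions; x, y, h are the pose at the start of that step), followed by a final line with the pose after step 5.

n=0: pose=(-3,2,S); sL=45/34, sR=45/34; mL=135/68, mR=45/68; mL+mR=45/17 → advance +1; mR−mL=-45/34 → turn -1·90°
n=1: pose=(-3,1,W); sL=90/73, sR=10/17; mL=1495/1241, mR=-35/1241; mL+mR=20/17 → advance +1; mR−mL=-90/73 → turn -1·90°
n=2: pose=(-4,1,N); sL=45/89, sR=9/17; mL=2367/3026, mR=837/3026; mL+mR=18/17 → advance +1; mR−mL=-45/89 → turn -1·90°
n=3: pose=(-4,2,E); sL=90/173, sR=18/17; mL=3879/2941, mR=2349/2941; mL+mR=36/17 → advance +1; mR−mL=-90/173 → turn -1·90°
n=4: pose=(-3,2,S); sL=45/34, sR=45/34; mL=135/68, mR=45/68; mL+mR=45/17 → advance +1; mR−mL=-45/34 → turn -1·90°
n=5: pose=(-3,1,W); sL=90/73, sR=10/17; mL=1495/1241, mR=-35/1241; mL+mR=20/17 → advance +1; mR−mL=-90/73 → turn -1·90°

0 45/34 45/34 135/68 45/68 -3 2 S
1 90/73 10/17 1495/1241 -35/1241 -3 1 W
2 45/89 9/17 2367/3026 837/3026 -4 1 N
3 90/173 18/17 3879/2941 2349/2941 -4 2 E
4 45/34 45/34 135/68 45/68 -3 2 S
5 90/73 10/17 1495/1241 -35/1241 -3 1 W
final -4 1 N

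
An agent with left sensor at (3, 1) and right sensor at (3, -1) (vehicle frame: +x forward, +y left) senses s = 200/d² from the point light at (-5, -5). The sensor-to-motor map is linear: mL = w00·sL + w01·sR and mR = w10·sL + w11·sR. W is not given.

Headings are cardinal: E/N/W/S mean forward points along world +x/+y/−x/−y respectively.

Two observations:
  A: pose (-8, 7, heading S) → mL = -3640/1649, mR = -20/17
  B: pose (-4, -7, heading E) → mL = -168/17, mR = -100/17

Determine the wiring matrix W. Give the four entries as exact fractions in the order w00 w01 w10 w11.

obs A: pose=(-8,7,S) → sL=40/17, sR=200/97, mL=-3640/1649, mR=-20/17
obs B: pose=(-4,-7,E) → sL=200/17, sR=8, mL=-168/17, mR=-100/17
sensor matrix S = [[40/17, 200/97], [200/17, 8]]; det S = -8960/1649
solve [mL_A; mL_B] = S·[w00; w01] and [mR_A; mR_B] = S·[w10; w11]:
  w00 = -1/2, w01 = -1/2, w10 = -1/2, w11 = 0

-1/2 -1/2 -1/2 0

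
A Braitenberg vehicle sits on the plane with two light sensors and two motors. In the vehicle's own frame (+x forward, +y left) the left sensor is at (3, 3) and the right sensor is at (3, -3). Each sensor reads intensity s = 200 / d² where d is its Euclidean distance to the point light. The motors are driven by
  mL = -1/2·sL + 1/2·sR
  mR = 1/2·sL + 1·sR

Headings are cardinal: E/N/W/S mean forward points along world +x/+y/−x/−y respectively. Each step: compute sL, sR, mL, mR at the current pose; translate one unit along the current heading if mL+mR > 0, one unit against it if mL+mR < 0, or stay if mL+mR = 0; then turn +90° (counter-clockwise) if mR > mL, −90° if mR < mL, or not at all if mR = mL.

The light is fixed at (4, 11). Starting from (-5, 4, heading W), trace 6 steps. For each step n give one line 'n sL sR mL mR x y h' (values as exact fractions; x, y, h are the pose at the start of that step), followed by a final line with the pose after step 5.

0 50/61 5/4 105/488 405/244 -5 4 W
1 200/149 200/269 -12000/40081 56700/40081 -6 4 S
2 100/37 20/17 -480/629 1590/629 -6 3 E
3 200/169 200/61 10800/10309 39900/10309 -5 3 N
4 50/61 5/4 105/488 405/244 -5 4 W
5 200/149 200/269 -12000/40081 56700/40081 -6 4 S
final -6 3 E

n=0: pose=(-5,4,W); sL=50/61, sR=5/4; mL=105/488, mR=405/244; mL+mR=15/8 → advance +1; mR−mL=705/488 → turn +1·90°
n=1: pose=(-6,4,S); sL=200/149, sR=200/269; mL=-12000/40081, mR=56700/40081; mL+mR=300/269 → advance +1; mR−mL=68700/40081 → turn +1·90°
n=2: pose=(-6,3,E); sL=100/37, sR=20/17; mL=-480/629, mR=1590/629; mL+mR=30/17 → advance +1; mR−mL=2070/629 → turn +1·90°
n=3: pose=(-5,3,N); sL=200/169, sR=200/61; mL=10800/10309, mR=39900/10309; mL+mR=300/61 → advance +1; mR−mL=29100/10309 → turn +1·90°
n=4: pose=(-5,4,W); sL=50/61, sR=5/4; mL=105/488, mR=405/244; mL+mR=15/8 → advance +1; mR−mL=705/488 → turn +1·90°
n=5: pose=(-6,4,S); sL=200/149, sR=200/269; mL=-12000/40081, mR=56700/40081; mL+mR=300/269 → advance +1; mR−mL=68700/40081 → turn +1·90°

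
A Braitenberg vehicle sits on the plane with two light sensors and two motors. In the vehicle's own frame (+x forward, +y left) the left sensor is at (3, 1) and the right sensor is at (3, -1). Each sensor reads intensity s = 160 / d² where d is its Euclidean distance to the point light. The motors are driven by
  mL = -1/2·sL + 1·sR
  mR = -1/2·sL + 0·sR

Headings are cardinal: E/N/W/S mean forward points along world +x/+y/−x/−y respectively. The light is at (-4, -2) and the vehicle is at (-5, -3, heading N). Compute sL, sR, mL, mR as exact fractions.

left sensor world pos  = (-6, 0); dL² = 8
right sensor world pos = (-4, 0); dR² = 4
sL = 160/8 = 20
sR = 160/4 = 40
mL = -1/2·sL + 1·sR = 30
mR = -1/2·sL + 0·sR = -10

20 40 30 -10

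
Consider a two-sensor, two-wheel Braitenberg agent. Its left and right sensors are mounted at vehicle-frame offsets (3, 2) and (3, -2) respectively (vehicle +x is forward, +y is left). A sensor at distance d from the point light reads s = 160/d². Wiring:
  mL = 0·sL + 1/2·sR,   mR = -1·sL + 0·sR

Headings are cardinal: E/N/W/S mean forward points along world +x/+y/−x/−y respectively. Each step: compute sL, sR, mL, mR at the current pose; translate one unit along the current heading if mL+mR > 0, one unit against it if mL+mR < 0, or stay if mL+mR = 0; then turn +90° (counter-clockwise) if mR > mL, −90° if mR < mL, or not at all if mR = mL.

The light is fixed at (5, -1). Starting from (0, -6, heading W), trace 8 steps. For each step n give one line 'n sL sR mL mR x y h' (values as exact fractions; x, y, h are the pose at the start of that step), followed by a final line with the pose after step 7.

n=0: pose=(0,-6,W); sL=160/113, sR=160/73; mL=80/73, mR=-160/113; mL+mR=-2640/8249 → advance -1; mR−mL=-20720/8249 → turn -1·90°
n=1: pose=(1,-6,N); sL=4, sR=20; mL=10, mR=-4; mL+mR=6 → advance +1; mR−mL=-14 → turn -1·90°
n=2: pose=(1,-5,E); sL=32, sR=160/37; mL=80/37, mR=-32; mL+mR=-1104/37 → advance -1; mR−mL=-1264/37 → turn -1·90°
n=3: pose=(0,-5,S); sL=80/29, sR=80/49; mL=40/49, mR=-80/29; mL+mR=-2760/1421 → advance -1; mR−mL=-5080/1421 → turn -1·90°
n=4: pose=(0,-4,W); sL=160/89, sR=32/13; mL=16/13, mR=-160/89; mL+mR=-656/1157 → advance -1; mR−mL=-3504/1157 → turn -1·90°
n=5: pose=(1,-4,N); sL=40/9, sR=40; mL=20, mR=-40/9; mL+mR=140/9 → advance +1; mR−mL=-220/9 → turn -1·90°
n=6: pose=(1,-3,E); sL=160, sR=160/17; mL=80/17, mR=-160; mL+mR=-2640/17 → advance -1; mR−mL=-2800/17 → turn -1·90°
n=7: pose=(0,-3,S); sL=80/17, sR=80/37; mL=40/37, mR=-80/17; mL+mR=-2280/629 → advance -1; mR−mL=-3640/629 → turn -1·90°

0 160/113 160/73 80/73 -160/113 0 -6 W
1 4 20 10 -4 1 -6 N
2 32 160/37 80/37 -32 1 -5 E
3 80/29 80/49 40/49 -80/29 0 -5 S
4 160/89 32/13 16/13 -160/89 0 -4 W
5 40/9 40 20 -40/9 1 -4 N
6 160 160/17 80/17 -160 1 -3 E
7 80/17 80/37 40/37 -80/17 0 -3 S
final 0 -2 W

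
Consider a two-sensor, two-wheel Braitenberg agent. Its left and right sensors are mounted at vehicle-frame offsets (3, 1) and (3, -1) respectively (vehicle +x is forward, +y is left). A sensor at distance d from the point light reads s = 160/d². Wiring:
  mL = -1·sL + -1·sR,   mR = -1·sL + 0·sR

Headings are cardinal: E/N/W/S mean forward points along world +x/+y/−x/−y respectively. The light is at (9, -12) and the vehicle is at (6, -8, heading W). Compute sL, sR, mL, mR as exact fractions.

32/9 160/61 -3392/549 -32/9

left sensor world pos  = (3, -9); dL² = 45
right sensor world pos = (3, -7); dR² = 61
sL = 160/45 = 32/9
sR = 160/61 = 160/61
mL = -1·sL + -1·sR = -3392/549
mR = -1·sL + 0·sR = -32/9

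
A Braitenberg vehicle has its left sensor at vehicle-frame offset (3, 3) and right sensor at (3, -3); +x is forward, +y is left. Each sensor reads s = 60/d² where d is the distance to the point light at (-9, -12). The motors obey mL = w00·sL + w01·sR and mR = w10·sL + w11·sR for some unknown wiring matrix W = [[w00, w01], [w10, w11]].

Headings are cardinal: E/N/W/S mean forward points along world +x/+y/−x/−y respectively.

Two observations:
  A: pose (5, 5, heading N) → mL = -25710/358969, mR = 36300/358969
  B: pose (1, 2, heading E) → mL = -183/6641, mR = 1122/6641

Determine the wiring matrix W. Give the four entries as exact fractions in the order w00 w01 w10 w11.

obs A: pose=(5,5,N) → sL=60/521, sR=60/689, mL=-25710/358969, mR=36300/358969
obs B: pose=(1,2,E) → sL=30/229, sR=6/29, mL=-183/6641, mR=1122/6641
sensor matrix S = [[60/521, 60/689], [30/229, 6/29]]; det S = 29604960/2383913129
solve [mL_A; mL_B] = S·[w00; w01] and [mR_A; mR_B] = S·[w10; w11]:
  w00 = -1, w01 = 1/2, w10 = 1/2, w11 = 1/2

-1 1/2 1/2 1/2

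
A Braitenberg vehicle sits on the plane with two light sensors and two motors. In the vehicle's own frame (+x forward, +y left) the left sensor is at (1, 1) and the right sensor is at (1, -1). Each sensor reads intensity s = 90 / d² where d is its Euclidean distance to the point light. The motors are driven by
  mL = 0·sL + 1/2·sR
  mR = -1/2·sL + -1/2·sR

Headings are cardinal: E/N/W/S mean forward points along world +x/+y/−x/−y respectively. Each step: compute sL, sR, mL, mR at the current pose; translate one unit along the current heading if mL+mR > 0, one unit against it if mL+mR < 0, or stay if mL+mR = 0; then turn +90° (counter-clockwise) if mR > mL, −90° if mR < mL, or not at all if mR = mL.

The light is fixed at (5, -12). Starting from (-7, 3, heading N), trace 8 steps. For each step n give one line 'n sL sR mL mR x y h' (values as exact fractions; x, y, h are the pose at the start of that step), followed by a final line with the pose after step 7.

0 18/85 90/377 45/377 -7218/32045 -7 3 N
1 45/173 9/29 9/58 -1431/5017 -7 2 E
2 90/313 18/73 9/73 -6102/22849 -8 2 S
3 45/196 45/226 45/452 -9495/44296 -8 3 W
4 18/85 90/377 45/377 -7218/32045 -7 3 N
5 45/173 9/29 9/58 -1431/5017 -7 2 E
6 90/313 18/73 9/73 -6102/22849 -8 2 S
7 45/196 45/226 45/452 -9495/44296 -8 3 W
final -7 3 N

n=0: pose=(-7,3,N); sL=18/85, sR=90/377; mL=45/377, mR=-7218/32045; mL+mR=-9/85 → advance -1; mR−mL=-11043/32045 → turn -1·90°
n=1: pose=(-7,2,E); sL=45/173, sR=9/29; mL=9/58, mR=-1431/5017; mL+mR=-45/346 → advance -1; mR−mL=-4419/10034 → turn -1·90°
n=2: pose=(-8,2,S); sL=90/313, sR=18/73; mL=9/73, mR=-6102/22849; mL+mR=-45/313 → advance -1; mR−mL=-8919/22849 → turn -1·90°
n=3: pose=(-8,3,W); sL=45/196, sR=45/226; mL=45/452, mR=-9495/44296; mL+mR=-45/392 → advance -1; mR−mL=-13905/44296 → turn -1·90°
n=4: pose=(-7,3,N); sL=18/85, sR=90/377; mL=45/377, mR=-7218/32045; mL+mR=-9/85 → advance -1; mR−mL=-11043/32045 → turn -1·90°
n=5: pose=(-7,2,E); sL=45/173, sR=9/29; mL=9/58, mR=-1431/5017; mL+mR=-45/346 → advance -1; mR−mL=-4419/10034 → turn -1·90°
n=6: pose=(-8,2,S); sL=90/313, sR=18/73; mL=9/73, mR=-6102/22849; mL+mR=-45/313 → advance -1; mR−mL=-8919/22849 → turn -1·90°
n=7: pose=(-8,3,W); sL=45/196, sR=45/226; mL=45/452, mR=-9495/44296; mL+mR=-45/392 → advance -1; mR−mL=-13905/44296 → turn -1·90°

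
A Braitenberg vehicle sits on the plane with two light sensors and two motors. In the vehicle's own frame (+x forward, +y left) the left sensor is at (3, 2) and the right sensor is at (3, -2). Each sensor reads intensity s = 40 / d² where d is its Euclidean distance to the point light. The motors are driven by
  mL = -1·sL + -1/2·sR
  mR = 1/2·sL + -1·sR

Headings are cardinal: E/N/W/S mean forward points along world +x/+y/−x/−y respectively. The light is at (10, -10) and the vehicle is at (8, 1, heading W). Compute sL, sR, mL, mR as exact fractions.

20/53 20/97 -2470/5141 -90/5141

left sensor world pos  = (5, -1); dL² = 106
right sensor world pos = (5, 3); dR² = 194
sL = 40/106 = 20/53
sR = 40/194 = 20/97
mL = -1·sL + -1/2·sR = -2470/5141
mR = 1/2·sL + -1·sR = -90/5141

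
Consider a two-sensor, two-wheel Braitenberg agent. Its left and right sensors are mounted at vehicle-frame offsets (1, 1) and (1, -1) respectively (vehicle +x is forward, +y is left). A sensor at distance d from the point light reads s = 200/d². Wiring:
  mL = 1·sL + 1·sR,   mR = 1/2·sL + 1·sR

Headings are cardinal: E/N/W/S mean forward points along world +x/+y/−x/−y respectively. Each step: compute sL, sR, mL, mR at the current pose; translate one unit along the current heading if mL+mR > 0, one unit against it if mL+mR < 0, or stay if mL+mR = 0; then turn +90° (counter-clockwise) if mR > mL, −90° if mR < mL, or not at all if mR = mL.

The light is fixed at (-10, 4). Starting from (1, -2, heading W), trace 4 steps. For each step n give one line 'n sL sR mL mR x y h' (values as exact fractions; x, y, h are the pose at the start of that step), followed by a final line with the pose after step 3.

n=0: pose=(1,-2,W); sL=200/149, sR=8/5; mL=2192/745, mR=1692/745; mL+mR=3884/745 → advance +1; mR−mL=-100/149 → turn -1·90°
n=1: pose=(0,-2,N); sL=100/53, sR=100/73; mL=12600/3869, mR=8950/3869; mL+mR=21550/3869 → advance +1; mR−mL=-50/53 → turn -1·90°
n=2: pose=(0,-1,E); sL=200/137, sR=200/157; mL=58800/21509, mR=43100/21509; mL+mR=101900/21509 → advance +1; mR−mL=-100/137 → turn -1·90°
n=3: pose=(1,-1,S); sL=10/9, sR=25/17; mL=395/153, mR=310/153; mL+mR=235/51 → advance +1; mR−mL=-5/9 → turn -1·90°

0 200/149 8/5 2192/745 1692/745 1 -2 W
1 100/53 100/73 12600/3869 8950/3869 0 -2 N
2 200/137 200/157 58800/21509 43100/21509 0 -1 E
3 10/9 25/17 395/153 310/153 1 -1 S
final 1 -2 W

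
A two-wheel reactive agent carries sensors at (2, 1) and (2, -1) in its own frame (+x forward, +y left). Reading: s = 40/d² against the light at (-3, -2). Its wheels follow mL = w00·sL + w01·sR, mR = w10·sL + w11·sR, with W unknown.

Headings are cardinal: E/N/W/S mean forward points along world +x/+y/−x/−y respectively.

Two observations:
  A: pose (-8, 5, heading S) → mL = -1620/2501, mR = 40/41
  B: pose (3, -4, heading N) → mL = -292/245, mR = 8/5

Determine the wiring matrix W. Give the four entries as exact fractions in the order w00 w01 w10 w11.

-1 1/2 1 0

obs A: pose=(-8,5,S) → sL=40/41, sR=40/61, mL=-1620/2501, mR=40/41
obs B: pose=(3,-4,N) → sL=8/5, sR=40/49, mL=-292/245, mR=8/5
sensor matrix S = [[40/41, 40/61], [8/5, 40/49]]; det S = -30976/122549
solve [mL_A; mL_B] = S·[w00; w01] and [mR_A; mR_B] = S·[w10; w11]:
  w00 = -1, w01 = 1/2, w10 = 1, w11 = 0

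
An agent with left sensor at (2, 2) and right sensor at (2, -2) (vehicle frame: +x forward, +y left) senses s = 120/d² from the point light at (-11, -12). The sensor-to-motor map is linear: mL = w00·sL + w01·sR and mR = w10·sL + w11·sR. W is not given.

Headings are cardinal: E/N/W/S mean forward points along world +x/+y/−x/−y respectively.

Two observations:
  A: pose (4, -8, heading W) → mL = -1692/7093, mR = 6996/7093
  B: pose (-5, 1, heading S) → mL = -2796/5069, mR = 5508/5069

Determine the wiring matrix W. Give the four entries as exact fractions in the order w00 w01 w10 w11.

1/2 -1 1 1/2

obs A: pose=(4,-8,W) → sL=120/173, sR=24/41, mL=-1692/7093, mR=6996/7093
obs B: pose=(-5,1,S) → sL=24/37, sR=120/137, mL=-2796/5069, mR=5508/5069
sensor matrix S = [[120/173, 24/41], [24/37, 120/137]]; det S = 8193024/35954417
solve [mL_A; mL_B] = S·[w00; w01] and [mR_A; mR_B] = S·[w10; w11]:
  w00 = 1/2, w01 = -1, w10 = 1, w11 = 1/2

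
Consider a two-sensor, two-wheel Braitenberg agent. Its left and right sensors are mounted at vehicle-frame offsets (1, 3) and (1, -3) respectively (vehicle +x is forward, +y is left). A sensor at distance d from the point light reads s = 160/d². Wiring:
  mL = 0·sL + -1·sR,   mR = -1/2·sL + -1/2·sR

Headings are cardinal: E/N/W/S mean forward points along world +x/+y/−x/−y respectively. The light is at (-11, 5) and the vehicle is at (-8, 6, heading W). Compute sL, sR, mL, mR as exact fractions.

left sensor world pos  = (-9, 3); dL² = 8
right sensor world pos = (-9, 9); dR² = 20
sL = 160/8 = 20
sR = 160/20 = 8
mL = 0·sL + -1·sR = -8
mR = -1/2·sL + -1/2·sR = -14

20 8 -8 -14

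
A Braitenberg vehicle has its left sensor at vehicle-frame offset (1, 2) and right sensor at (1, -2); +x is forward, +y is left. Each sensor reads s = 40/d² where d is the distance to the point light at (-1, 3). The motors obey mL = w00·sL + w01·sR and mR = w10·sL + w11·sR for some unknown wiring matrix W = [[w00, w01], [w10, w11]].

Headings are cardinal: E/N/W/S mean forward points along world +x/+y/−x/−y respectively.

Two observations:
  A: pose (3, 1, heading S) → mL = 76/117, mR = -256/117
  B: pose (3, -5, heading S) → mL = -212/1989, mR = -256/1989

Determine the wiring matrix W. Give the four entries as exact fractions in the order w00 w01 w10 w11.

-1 1/2 1 -1

obs A: pose=(3,1,S) → sL=8/9, sR=40/13, mL=76/117, mR=-256/117
obs B: pose=(3,-5,S) → sL=40/117, sR=8/17, mL=-212/1989, mR=-256/1989
sensor matrix S = [[8/9, 40/13], [40/117, 8/17]]; det S = -16384/25857
solve [mL_A; mL_B] = S·[w00; w01] and [mR_A; mR_B] = S·[w10; w11]:
  w00 = -1, w01 = 1/2, w10 = 1, w11 = -1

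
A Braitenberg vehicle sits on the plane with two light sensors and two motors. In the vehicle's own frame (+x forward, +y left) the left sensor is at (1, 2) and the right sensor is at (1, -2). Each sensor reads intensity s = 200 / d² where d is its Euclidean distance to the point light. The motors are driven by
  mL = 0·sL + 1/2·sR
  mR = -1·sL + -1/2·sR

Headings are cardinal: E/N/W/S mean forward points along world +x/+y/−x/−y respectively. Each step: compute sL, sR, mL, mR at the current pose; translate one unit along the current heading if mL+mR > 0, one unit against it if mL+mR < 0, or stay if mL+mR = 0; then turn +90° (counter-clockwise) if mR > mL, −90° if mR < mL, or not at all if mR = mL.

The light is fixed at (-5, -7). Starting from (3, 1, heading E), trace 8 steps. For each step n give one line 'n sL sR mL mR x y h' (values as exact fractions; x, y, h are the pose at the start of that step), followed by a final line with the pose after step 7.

0 200/181 200/117 100/117 -41500/21177 3 1 E
1 20/13 100/37 50/37 -1390/481 2 1 S
2 40/17 200/157 100/157 -7980/2669 2 2 W
3 25/17 1 1/2 -67/34 3 2 N
4 200/181 200/117 100/117 -41500/21177 3 1 E
5 20/13 100/37 50/37 -1390/481 2 1 S
6 40/17 200/157 100/157 -7980/2669 2 2 W
7 25/17 1 1/2 -67/34 3 2 N
final 3 1 E

n=0: pose=(3,1,E); sL=200/181, sR=200/117; mL=100/117, mR=-41500/21177; mL+mR=-200/181 → advance -1; mR−mL=-59600/21177 → turn -1·90°
n=1: pose=(2,1,S); sL=20/13, sR=100/37; mL=50/37, mR=-1390/481; mL+mR=-20/13 → advance -1; mR−mL=-2040/481 → turn -1·90°
n=2: pose=(2,2,W); sL=40/17, sR=200/157; mL=100/157, mR=-7980/2669; mL+mR=-40/17 → advance -1; mR−mL=-9680/2669 → turn -1·90°
n=3: pose=(3,2,N); sL=25/17, sR=1; mL=1/2, mR=-67/34; mL+mR=-25/17 → advance -1; mR−mL=-42/17 → turn -1·90°
n=4: pose=(3,1,E); sL=200/181, sR=200/117; mL=100/117, mR=-41500/21177; mL+mR=-200/181 → advance -1; mR−mL=-59600/21177 → turn -1·90°
n=5: pose=(2,1,S); sL=20/13, sR=100/37; mL=50/37, mR=-1390/481; mL+mR=-20/13 → advance -1; mR−mL=-2040/481 → turn -1·90°
n=6: pose=(2,2,W); sL=40/17, sR=200/157; mL=100/157, mR=-7980/2669; mL+mR=-40/17 → advance -1; mR−mL=-9680/2669 → turn -1·90°
n=7: pose=(3,2,N); sL=25/17, sR=1; mL=1/2, mR=-67/34; mL+mR=-25/17 → advance -1; mR−mL=-42/17 → turn -1·90°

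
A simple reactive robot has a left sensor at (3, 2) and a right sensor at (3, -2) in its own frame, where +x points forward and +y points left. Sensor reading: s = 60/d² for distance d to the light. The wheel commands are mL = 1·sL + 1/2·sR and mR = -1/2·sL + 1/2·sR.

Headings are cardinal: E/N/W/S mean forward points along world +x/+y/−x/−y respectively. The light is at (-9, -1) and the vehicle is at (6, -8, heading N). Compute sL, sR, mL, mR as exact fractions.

left sensor world pos  = (4, -5); dL² = 185
right sensor world pos = (8, -5); dR² = 305
sL = 60/185 = 12/37
sR = 60/305 = 12/61
mL = 1·sL + 1/2·sR = 954/2257
mR = -1/2·sL + 1/2·sR = -144/2257

12/37 12/61 954/2257 -144/2257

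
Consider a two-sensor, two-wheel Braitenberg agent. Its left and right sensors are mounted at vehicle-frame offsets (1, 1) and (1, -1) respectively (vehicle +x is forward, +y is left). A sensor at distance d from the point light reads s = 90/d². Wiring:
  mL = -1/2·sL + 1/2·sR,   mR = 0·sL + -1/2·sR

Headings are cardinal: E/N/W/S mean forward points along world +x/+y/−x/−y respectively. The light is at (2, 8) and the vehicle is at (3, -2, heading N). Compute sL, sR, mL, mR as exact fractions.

10/9 18/17 -4/153 -9/17

left sensor world pos  = (2, -1); dL² = 81
right sensor world pos = (4, -1); dR² = 85
sL = 90/81 = 10/9
sR = 90/85 = 18/17
mL = -1/2·sL + 1/2·sR = -4/153
mR = 0·sL + -1/2·sR = -9/17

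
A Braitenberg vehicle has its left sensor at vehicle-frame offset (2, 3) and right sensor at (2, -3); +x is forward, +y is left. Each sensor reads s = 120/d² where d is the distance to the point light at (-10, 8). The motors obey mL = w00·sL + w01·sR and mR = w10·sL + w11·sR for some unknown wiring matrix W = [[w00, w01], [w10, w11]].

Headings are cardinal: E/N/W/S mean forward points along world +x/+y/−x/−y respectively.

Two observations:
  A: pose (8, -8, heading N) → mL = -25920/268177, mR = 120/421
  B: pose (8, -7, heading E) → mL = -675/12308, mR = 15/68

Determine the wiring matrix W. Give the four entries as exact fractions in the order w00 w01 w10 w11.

-1 1 1 0

obs A: pose=(8,-8,N) → sL=120/421, sR=120/637, mL=-25920/268177, mR=120/421
obs B: pose=(8,-7,E) → sL=15/68, sR=30/181, mL=-675/12308, mR=15/68
sensor matrix S = [[120/421, 120/637], [15/68, 30/181]]; det S = 4693950/825180629
solve [mL_A; mL_B] = S·[w00; w01] and [mR_A; mR_B] = S·[w10; w11]:
  w00 = -1, w01 = 1, w10 = 1, w11 = 0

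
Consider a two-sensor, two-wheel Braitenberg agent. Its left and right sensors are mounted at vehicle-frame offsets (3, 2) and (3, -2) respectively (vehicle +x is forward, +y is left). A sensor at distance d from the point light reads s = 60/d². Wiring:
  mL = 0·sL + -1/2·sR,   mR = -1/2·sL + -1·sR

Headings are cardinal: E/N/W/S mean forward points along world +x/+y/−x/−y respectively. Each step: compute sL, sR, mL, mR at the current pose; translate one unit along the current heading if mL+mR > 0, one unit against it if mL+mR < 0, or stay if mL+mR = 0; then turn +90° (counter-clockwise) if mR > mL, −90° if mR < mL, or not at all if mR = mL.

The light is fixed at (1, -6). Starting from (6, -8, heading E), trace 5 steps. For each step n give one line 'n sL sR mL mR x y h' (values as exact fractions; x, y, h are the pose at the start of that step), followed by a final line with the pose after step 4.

0 15/16 3/4 -3/8 -39/32 6 -8 E
1 60/61 60/29 -30/29 -4530/1769 5 -8 S
2 6 30 -15 -33 5 -7 W
3 60/13 60/53 -30/53 -2370/689 6 -7 N
4 15/16 3/4 -3/8 -39/32 6 -8 E
final 5 -8 S

n=0: pose=(6,-8,E); sL=15/16, sR=3/4; mL=-3/8, mR=-39/32; mL+mR=-51/32 → advance -1; mR−mL=-27/32 → turn -1·90°
n=1: pose=(5,-8,S); sL=60/61, sR=60/29; mL=-30/29, mR=-4530/1769; mL+mR=-6360/1769 → advance -1; mR−mL=-2700/1769 → turn -1·90°
n=2: pose=(5,-7,W); sL=6, sR=30; mL=-15, mR=-33; mL+mR=-48 → advance -1; mR−mL=-18 → turn -1·90°
n=3: pose=(6,-7,N); sL=60/13, sR=60/53; mL=-30/53, mR=-2370/689; mL+mR=-2760/689 → advance -1; mR−mL=-1980/689 → turn -1·90°
n=4: pose=(6,-8,E); sL=15/16, sR=3/4; mL=-3/8, mR=-39/32; mL+mR=-51/32 → advance -1; mR−mL=-27/32 → turn -1·90°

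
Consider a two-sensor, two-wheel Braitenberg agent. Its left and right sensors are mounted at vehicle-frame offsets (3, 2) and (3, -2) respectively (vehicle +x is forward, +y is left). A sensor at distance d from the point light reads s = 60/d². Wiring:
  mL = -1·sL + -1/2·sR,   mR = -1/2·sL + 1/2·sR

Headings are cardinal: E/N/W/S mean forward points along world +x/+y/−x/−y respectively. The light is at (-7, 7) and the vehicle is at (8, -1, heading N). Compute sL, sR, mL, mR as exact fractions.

left sensor world pos  = (6, 2); dL² = 194
right sensor world pos = (10, 2); dR² = 314
sL = 60/194 = 30/97
sR = 60/314 = 30/157
mL = -1·sL + -1/2·sR = -6165/15229
mR = -1/2·sL + 1/2·sR = -900/15229

30/97 30/157 -6165/15229 -900/15229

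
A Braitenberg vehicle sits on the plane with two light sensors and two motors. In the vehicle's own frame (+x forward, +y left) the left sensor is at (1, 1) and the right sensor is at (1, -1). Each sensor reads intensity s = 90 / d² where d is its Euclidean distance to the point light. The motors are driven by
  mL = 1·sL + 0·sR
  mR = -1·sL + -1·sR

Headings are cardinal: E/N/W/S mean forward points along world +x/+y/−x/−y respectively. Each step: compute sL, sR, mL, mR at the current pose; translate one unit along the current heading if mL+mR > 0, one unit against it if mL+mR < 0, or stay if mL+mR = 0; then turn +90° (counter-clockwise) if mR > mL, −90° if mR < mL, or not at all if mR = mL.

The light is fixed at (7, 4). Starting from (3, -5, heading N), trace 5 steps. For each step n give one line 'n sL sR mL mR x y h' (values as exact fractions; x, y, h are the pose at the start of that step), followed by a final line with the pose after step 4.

0 90/89 90/73 90/89 -14580/6497 3 -5 N
1 1 9/13 1 -22/13 3 -6 E
2 90/137 90/157 90/137 -26460/21509 2 -6 S
3 45/68 9/10 45/68 -531/340 2 -5 W
4 90/89 90/73 90/89 -14580/6497 3 -5 N
final 3 -6 E

n=0: pose=(3,-5,N); sL=90/89, sR=90/73; mL=90/89, mR=-14580/6497; mL+mR=-90/73 → advance -1; mR−mL=-21150/6497 → turn -1·90°
n=1: pose=(3,-6,E); sL=1, sR=9/13; mL=1, mR=-22/13; mL+mR=-9/13 → advance -1; mR−mL=-35/13 → turn -1·90°
n=2: pose=(2,-6,S); sL=90/137, sR=90/157; mL=90/137, mR=-26460/21509; mL+mR=-90/157 → advance -1; mR−mL=-40590/21509 → turn -1·90°
n=3: pose=(2,-5,W); sL=45/68, sR=9/10; mL=45/68, mR=-531/340; mL+mR=-9/10 → advance -1; mR−mL=-189/85 → turn -1·90°
n=4: pose=(3,-5,N); sL=90/89, sR=90/73; mL=90/89, mR=-14580/6497; mL+mR=-90/73 → advance -1; mR−mL=-21150/6497 → turn -1·90°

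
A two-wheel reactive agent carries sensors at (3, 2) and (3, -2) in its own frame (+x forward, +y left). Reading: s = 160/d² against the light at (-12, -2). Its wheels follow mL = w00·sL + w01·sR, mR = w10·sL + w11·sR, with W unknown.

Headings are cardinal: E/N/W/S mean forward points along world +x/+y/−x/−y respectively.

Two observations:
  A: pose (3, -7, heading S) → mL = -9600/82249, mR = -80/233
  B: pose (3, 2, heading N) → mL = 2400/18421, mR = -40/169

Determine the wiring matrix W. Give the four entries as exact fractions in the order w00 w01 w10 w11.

1/2 -1/2 0 -1/2

obs A: pose=(3,-7,S) → sL=160/353, sR=160/233, mL=-9600/82249, mR=-80/233
obs B: pose=(3,2,N) → sL=80/109, sR=80/169, mL=2400/18421, mR=-40/169
sensor matrix S = [[160/353, 160/233], [80/109, 80/169]]; det S = -438528000/1515108829
solve [mL_A; mL_B] = S·[w00; w01] and [mR_A; mR_B] = S·[w10; w11]:
  w00 = 1/2, w01 = -1/2, w10 = 0, w11 = -1/2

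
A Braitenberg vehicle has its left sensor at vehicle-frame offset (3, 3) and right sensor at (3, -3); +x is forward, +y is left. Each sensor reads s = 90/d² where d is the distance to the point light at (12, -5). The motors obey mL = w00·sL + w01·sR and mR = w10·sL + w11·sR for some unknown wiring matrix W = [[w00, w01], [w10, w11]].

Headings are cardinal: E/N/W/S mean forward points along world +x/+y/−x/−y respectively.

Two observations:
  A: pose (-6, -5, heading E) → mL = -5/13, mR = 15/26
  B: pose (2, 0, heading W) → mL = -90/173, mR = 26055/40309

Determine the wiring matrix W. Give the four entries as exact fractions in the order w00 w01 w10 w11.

-1 0 1/2 1

obs A: pose=(-6,-5,E) → sL=5/13, sR=5/13, mL=-5/13, mR=15/26
obs B: pose=(2,0,W) → sL=90/173, sR=90/233, mL=-90/173, mR=26055/40309
sensor matrix S = [[5/13, 5/13], [90/173, 90/233]]; det S = -27000/524017
solve [mL_A; mL_B] = S·[w00; w01] and [mR_A; mR_B] = S·[w10; w11]:
  w00 = -1, w01 = 0, w10 = 1/2, w11 = 1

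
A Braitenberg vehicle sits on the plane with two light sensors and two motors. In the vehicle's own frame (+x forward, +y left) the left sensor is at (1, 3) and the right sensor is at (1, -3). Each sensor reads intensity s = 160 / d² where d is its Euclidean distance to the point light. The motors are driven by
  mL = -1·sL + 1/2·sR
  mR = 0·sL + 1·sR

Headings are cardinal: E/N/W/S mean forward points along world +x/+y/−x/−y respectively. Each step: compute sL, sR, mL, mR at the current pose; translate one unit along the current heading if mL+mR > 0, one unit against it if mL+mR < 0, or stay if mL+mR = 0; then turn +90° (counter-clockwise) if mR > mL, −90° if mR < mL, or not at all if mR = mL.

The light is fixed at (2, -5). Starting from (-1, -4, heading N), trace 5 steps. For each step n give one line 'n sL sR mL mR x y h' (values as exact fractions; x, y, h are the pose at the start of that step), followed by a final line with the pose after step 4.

n=0: pose=(-1,-4,N); sL=4, sR=40; mL=16, mR=40; mL+mR=56 → advance +1; mR−mL=24 → turn +1·90°
n=1: pose=(-1,-3,W); sL=160/17, sR=160/41; mL=-5200/697, mR=160/41; mL+mR=-2480/697 → advance -1; mR−mL=7920/697 → turn +1·90°
n=2: pose=(0,-3,S); sL=80, sR=80/13; mL=-1000/13, mR=80/13; mL+mR=-920/13 → advance -1; mR−mL=1080/13 → turn +1·90°
n=3: pose=(0,-2,E); sL=160/37, sR=160; mL=2800/37, mR=160; mL+mR=8720/37 → advance +1; mR−mL=3120/37 → turn +1·90°
n=4: pose=(1,-2,N); sL=5, sR=8; mL=-1, mR=8; mL+mR=7 → advance +1; mR−mL=9 → turn +1·90°

0 4 40 16 40 -1 -4 N
1 160/17 160/41 -5200/697 160/41 -1 -3 W
2 80 80/13 -1000/13 80/13 0 -3 S
3 160/37 160 2800/37 160 0 -2 E
4 5 8 -1 8 1 -2 N
final 1 -1 W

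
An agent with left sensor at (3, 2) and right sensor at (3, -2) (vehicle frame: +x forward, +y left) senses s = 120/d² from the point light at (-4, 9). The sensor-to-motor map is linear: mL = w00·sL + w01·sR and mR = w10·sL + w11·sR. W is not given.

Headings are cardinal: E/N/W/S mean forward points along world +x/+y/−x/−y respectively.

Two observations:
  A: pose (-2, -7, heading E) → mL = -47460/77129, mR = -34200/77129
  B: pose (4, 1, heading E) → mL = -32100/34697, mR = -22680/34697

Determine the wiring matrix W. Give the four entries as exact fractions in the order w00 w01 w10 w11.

obs A: pose=(-2,-7,E) → sL=120/221, sR=120/349, mL=-47460/77129, mR=-34200/77129
obs B: pose=(4,1,E) → sL=120/157, sR=120/221, mL=-32100/34697, mR=-22680/34697
sensor matrix S = [[120/221, 120/349], [120/157, 120/221]]; det S = 85708800/2676144913
solve [mL_A; mL_B] = S·[w00; w01] and [mR_A; mR_B] = S·[w10; w11]:
  w00 = -1/2, w01 = -1, w10 = -1/2, w11 = -1/2

-1/2 -1 -1/2 -1/2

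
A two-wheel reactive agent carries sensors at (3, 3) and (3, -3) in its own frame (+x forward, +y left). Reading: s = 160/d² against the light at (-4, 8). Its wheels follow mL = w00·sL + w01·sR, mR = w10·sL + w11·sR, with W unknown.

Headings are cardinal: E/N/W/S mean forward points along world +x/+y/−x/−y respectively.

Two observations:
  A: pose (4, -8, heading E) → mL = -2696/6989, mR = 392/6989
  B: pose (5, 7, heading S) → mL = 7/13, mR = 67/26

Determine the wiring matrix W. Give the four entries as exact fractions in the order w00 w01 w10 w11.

-1 1/2 -1/2 1

obs A: pose=(4,-8,E) → sL=16/29, sR=80/241, mL=-2696/6989, mR=392/6989
obs B: pose=(5,7,S) → sL=1, sR=40/13, mL=7/13, mR=67/26
sensor matrix S = [[16/29, 80/241], [1, 40/13]]; det S = 124080/90857
solve [mL_A; mL_B] = S·[w00; w01] and [mR_A; mR_B] = S·[w10; w11]:
  w00 = -1, w01 = 1/2, w10 = -1/2, w11 = 1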